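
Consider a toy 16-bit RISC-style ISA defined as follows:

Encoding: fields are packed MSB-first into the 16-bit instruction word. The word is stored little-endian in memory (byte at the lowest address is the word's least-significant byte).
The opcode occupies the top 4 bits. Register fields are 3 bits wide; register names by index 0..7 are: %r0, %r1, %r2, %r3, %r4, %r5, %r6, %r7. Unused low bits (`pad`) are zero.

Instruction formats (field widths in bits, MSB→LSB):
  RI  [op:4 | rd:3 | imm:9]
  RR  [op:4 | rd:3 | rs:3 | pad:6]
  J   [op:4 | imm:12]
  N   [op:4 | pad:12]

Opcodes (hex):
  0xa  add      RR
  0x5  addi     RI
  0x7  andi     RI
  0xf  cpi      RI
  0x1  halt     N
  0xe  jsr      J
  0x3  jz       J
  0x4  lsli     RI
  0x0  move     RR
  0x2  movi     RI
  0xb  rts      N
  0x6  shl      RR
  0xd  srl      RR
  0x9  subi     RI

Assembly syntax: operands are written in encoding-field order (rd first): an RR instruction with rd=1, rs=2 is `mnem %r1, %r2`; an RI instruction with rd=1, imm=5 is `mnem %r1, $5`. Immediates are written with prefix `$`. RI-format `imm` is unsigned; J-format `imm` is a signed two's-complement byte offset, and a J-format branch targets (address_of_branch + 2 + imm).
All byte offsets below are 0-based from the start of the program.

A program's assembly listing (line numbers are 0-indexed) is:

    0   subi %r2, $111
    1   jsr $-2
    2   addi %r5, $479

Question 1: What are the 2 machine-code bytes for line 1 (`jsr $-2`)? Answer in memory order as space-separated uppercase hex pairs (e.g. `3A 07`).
FE EF

line 1 (jsr): pack op=0xe:4|imm=-2:12 = 0xeffe; little→ fe ef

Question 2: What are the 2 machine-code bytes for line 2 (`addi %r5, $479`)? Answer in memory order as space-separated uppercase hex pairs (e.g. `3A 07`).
DF 5B

L2: addi op=0x5:4|rd=5:3|imm=479:9 ⇒ 0x5bdf ⇒ little df 5b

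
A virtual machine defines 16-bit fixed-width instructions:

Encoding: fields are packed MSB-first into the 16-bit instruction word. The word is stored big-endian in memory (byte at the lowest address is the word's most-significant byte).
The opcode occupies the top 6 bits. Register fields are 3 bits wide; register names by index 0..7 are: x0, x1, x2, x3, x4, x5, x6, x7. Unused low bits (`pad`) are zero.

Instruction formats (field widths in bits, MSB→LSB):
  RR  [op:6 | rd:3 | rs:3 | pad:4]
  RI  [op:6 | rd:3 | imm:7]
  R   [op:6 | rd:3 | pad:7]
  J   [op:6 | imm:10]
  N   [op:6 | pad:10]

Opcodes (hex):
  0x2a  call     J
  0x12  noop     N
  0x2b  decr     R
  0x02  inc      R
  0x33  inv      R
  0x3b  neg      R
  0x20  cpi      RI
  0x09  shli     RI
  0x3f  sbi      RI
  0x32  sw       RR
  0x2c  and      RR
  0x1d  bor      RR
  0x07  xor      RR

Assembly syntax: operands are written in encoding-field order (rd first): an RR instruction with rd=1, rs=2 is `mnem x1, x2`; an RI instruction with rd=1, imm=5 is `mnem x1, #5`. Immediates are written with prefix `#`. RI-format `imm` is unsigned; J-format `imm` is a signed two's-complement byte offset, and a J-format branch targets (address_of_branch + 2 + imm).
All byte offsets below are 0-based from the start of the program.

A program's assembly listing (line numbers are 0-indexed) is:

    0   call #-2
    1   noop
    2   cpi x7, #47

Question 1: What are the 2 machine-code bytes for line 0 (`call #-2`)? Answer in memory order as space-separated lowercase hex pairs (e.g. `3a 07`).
ab fe

line 0 (call): pack op=0x2a:6|imm=-2:10 = 0xabfe; big→ ab fe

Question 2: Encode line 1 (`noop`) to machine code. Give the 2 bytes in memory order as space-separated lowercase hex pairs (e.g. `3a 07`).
48 00

L1: noop op=0x12:6|pad=0:10 ⇒ 0x4800 ⇒ big 48 00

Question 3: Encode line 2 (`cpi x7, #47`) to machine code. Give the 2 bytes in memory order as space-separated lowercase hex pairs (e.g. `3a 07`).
2. cpi fields op=0x20:6|rd=7:3|imm=47:7 → word 83afh → 83 af

83 af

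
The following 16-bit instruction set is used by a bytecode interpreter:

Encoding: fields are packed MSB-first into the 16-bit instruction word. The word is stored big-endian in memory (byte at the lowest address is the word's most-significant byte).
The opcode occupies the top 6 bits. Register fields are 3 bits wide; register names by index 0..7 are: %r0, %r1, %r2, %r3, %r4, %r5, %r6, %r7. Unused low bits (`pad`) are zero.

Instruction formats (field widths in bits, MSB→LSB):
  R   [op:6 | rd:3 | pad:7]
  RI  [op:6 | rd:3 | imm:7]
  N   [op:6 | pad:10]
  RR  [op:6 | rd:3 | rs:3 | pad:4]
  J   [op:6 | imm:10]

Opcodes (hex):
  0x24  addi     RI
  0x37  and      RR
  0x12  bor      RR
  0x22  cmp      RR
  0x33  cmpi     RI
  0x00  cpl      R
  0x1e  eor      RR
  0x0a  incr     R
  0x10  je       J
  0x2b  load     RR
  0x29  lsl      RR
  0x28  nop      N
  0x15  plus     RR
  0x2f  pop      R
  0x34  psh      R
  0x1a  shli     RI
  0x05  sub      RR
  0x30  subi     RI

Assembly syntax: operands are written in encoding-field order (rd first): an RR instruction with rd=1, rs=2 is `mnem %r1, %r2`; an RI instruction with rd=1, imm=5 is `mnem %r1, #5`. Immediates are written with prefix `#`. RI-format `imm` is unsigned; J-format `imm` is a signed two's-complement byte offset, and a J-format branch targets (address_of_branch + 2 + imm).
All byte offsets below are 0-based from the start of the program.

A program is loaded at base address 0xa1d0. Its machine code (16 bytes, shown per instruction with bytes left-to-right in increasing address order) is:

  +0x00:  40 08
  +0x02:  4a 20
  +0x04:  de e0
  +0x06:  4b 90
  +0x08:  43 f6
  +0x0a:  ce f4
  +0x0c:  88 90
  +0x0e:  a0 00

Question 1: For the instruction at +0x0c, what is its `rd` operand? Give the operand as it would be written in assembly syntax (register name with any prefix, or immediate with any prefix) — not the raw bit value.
+0x0c: 88 90 ⇒ word 0x8890 (big)
  opcode bits[15:10]=0x22: cmp/RR
  [9:7] rd=1 = %r1
  [6:4] rs=1 = %r1

%r1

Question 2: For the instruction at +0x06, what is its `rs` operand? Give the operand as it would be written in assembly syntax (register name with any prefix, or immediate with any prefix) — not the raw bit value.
%r1

off 0x06: read 4b 90 as big → 0x4b90
  opcode bits[15:10]=0x12: bor/RR
  [9:7] rd=7 = %r7
  [6:4] rs=1 = %r1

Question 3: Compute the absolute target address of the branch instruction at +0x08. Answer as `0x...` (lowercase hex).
@+08  big-endian(43 f6) = 0x43f6
  top 6b → 0x10 → je [J]
  imm@[9:0]=0x3f6 (s10→-10) ⇒ #-10
  target = base 0xa1d0 + off 0x08 + 2 + imm -10 = 0xa1d0

0xa1d0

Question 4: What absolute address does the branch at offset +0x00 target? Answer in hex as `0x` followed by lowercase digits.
+0x00: 40 08 ⇒ word 0x4008 (big)
  op=0x4008>>10=0x10 ⇒ je (J)
  [9:0] imm=8 = #8
  target = base 0xa1d0 + off 0x00 + 2 + imm 8 = 0xa1da

0xa1da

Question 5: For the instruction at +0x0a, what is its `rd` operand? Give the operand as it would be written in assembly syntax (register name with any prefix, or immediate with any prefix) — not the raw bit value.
%r5

off 0x0a: read ce f4 as big → 0xcef4
  opcode bits[15:10]=0x33: cmpi/RI
  rd@[9:7]=0x5 ⇒ %r5
  imm@[6:0]=0x74 ⇒ #116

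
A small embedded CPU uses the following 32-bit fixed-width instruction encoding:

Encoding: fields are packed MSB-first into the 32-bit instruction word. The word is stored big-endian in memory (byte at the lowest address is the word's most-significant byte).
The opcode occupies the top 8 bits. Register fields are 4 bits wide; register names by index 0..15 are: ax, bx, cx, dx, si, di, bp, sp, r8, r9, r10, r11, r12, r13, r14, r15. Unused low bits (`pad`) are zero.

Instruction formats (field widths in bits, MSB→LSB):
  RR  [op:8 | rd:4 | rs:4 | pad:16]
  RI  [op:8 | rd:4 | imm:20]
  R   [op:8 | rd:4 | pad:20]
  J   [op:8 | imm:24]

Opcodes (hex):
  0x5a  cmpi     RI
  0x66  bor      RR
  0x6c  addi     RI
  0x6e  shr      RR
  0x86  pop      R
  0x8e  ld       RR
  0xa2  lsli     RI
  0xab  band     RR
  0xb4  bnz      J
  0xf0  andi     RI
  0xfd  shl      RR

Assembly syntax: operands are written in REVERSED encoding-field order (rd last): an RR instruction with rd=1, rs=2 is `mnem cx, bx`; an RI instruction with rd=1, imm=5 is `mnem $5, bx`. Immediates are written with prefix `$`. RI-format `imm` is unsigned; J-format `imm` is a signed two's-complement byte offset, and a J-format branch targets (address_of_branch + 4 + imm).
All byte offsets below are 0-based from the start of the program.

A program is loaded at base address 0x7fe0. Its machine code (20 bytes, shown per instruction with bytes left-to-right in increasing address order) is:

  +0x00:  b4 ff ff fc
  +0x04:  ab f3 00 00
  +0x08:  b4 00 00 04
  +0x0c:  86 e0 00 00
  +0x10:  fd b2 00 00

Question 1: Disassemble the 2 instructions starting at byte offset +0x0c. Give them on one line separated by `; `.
[0c] 86 e0 00 00 → 0x86e00000
  op=0x86e00000>>24=0x86 ⇒ pop (R)
  rd: (w>>20)&0xf=0xe → r14
[10] fd b2 00 00 → 0xfdb20000
  op=0xfdb20000>>24=0xfd ⇒ shl (RR)
  rd: (w>>20)&0xf=0xb → r11
  rs: (w>>16)&0xf=0x2 → cx

pop r14; shl cx, r11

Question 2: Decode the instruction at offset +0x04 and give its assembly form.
+0x04: ab f3 00 00 ⇒ word 0xabf30000 (big)
  top 8b → 0xab → band [RR]
  [23:20] rd=15 = r15
  [19:16] rs=3 = dx

band dx, r15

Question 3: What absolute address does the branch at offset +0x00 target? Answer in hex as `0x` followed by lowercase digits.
[00] b4 ff ff fc → 0xb4fffffc
  opcode bits[31:24]=0xb4: bnz/J
  imm: (w>>0)&0xffffff=0xfffffc (s24→-4) → $-4
  target = base 0x7fe0 + off 0x00 + 4 + imm -4 = 0x7fe0

0x7fe0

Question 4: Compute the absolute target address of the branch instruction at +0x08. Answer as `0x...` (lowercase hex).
0x7ff0

@+08  big-endian(b4 00 00 04) = 0xb4000004
  op=0xb4000004>>24=0xb4 ⇒ bnz (J)
  imm: (w>>0)&0xffffff=0x4 → $4
  target = base 0x7fe0 + off 0x08 + 4 + imm 4 = 0x7ff0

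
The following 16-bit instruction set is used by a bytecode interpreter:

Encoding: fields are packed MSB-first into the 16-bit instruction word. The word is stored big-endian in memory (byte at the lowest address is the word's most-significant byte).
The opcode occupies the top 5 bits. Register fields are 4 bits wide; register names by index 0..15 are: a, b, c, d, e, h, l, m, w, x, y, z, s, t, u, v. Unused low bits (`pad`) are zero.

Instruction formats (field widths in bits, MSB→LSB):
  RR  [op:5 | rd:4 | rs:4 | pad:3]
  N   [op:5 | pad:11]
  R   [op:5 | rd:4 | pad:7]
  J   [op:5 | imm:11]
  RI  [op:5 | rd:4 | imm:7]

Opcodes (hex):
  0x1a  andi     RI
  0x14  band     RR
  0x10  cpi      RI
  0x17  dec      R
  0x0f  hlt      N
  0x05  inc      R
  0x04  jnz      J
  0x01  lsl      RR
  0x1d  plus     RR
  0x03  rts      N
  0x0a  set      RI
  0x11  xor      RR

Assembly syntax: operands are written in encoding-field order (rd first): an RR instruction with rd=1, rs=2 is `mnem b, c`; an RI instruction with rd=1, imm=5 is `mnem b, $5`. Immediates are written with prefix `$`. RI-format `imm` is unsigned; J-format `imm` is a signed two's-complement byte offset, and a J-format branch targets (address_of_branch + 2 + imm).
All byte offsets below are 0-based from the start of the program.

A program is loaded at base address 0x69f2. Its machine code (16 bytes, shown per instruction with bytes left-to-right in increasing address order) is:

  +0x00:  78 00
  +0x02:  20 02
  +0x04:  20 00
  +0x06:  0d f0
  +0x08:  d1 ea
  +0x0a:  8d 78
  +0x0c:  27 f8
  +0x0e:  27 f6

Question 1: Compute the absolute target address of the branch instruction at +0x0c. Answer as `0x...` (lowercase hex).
@+0c  big-endian(27 f8) = 0x27f8
  opcode bits[15:11]=0x4: jnz/J
  imm: (w>>0)&0x7ff=0x7f8 (s11→-8) → $-8
  target = base 0x69f2 + off 0x0c + 2 + imm -8 = 0x69f8

0x69f8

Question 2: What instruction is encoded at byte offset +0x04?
+0x04: 20 00 ⇒ word 0x2000 (big)
  op=0x2000>>11=0x4 ⇒ jnz (J)
  imm@[10:0]=0x0 ⇒ $0

jnz $0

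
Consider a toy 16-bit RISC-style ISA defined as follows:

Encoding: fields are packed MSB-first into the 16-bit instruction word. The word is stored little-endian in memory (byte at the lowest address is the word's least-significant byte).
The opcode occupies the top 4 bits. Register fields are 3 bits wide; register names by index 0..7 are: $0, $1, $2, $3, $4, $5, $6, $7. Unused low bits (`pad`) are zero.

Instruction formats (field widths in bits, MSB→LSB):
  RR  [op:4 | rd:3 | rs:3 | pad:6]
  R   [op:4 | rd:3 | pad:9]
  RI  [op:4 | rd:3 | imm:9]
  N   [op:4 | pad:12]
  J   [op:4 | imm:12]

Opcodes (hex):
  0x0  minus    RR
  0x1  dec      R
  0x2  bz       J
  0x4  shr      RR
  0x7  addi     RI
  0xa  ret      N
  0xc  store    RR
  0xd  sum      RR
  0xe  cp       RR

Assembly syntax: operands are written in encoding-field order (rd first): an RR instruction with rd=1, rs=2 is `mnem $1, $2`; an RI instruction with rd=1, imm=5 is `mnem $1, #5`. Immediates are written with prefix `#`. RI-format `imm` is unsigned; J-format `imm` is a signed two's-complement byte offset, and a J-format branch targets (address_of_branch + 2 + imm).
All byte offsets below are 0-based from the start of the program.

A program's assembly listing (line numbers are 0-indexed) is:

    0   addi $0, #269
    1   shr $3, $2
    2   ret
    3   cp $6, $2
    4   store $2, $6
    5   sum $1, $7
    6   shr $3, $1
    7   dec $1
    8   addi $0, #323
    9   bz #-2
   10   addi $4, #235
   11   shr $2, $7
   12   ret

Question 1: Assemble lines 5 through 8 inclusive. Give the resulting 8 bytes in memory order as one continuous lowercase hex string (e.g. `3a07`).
5. sum fields op=0xd:4|rd=1:3|rs=7:3|pad=0:6 → word d3c0h → c0 d3
6. shr fields op=0x4:4|rd=3:3|rs=1:3|pad=0:6 → word 4640h → 40 46
7. dec fields op=0x1:4|rd=1:3|pad=0:9 → word 1200h → 00 12
8. addi fields op=0x7:4|rd=0:3|imm=323:9 → word 7143h → 43 71

c0d3404600124371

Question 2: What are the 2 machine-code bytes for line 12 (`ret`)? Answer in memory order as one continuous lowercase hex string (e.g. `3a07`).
00a0

line 12 (ret): pack op=0xa:4|pad=0:12 = 0xa000; little→ 00 a0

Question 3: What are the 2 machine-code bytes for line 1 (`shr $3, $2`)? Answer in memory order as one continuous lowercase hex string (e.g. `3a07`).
L1: shr op=0x4:4|rd=3:3|rs=2:3|pad=0:6 ⇒ 0x4680 ⇒ little 80 46

8046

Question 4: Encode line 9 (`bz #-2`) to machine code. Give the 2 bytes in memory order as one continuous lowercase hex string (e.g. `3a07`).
fe2f

line 9 (bz): pack op=0x2:4|imm=-2:12 = 0x2ffe; little→ fe 2f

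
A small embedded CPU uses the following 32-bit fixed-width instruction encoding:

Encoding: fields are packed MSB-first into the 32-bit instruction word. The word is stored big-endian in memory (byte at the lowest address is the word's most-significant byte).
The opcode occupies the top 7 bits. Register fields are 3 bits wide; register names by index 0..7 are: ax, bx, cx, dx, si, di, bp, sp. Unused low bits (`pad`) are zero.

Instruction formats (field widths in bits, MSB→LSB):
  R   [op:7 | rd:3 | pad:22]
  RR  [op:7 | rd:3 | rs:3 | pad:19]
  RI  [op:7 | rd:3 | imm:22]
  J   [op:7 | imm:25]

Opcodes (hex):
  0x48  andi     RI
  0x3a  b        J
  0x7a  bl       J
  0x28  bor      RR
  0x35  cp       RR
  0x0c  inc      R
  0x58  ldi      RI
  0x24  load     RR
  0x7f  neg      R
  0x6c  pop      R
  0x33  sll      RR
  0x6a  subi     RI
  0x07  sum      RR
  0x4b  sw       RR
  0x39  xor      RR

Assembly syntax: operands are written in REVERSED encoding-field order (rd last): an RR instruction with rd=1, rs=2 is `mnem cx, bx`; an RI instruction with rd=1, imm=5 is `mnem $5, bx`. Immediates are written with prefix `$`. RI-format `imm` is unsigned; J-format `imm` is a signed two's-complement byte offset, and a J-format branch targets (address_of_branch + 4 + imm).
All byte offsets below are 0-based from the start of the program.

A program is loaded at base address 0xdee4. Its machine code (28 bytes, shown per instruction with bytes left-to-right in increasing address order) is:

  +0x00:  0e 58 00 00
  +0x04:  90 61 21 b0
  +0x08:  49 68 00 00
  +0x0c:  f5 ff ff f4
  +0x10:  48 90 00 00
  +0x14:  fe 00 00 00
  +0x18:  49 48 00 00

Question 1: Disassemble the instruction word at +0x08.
load di, di

@+08  big-endian(49 68 00 00) = 0x49680000
  opcode bits[31:25]=0x24: load/RR
  [24:22] rd=5 = di
  [21:19] rs=5 = di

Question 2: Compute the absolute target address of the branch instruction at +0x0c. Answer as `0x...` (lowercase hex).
0xdee8

@+0c  big-endian(f5 ff ff f4) = 0xf5fffff4
  op=0xf5fffff4>>25=0x7a ⇒ bl (J)
  [24:0] imm=33554420 (s25→-12) = $-12
  target = base 0xdee4 + off 0x0c + 4 + imm -12 = 0xdee8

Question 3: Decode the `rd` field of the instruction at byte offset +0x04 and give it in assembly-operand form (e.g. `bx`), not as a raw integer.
@+04  big-endian(90 61 21 b0) = 0x906121b0
  top 7b → 0x48 → andi [RI]
  [24:22] rd=1 = bx
  [21:0] imm=2171312 = $2171312

bx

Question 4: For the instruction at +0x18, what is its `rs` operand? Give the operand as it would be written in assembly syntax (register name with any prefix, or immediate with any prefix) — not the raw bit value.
bx

@+18  big-endian(49 48 00 00) = 0x49480000
  op=0x49480000>>25=0x24 ⇒ load (RR)
  rd@[24:22]=0x5 ⇒ di
  rs@[21:19]=0x1 ⇒ bx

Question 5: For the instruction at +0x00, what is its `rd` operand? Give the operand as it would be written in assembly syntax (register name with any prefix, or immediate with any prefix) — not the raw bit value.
@+00  big-endian(0e 58 00 00) = 0x0e580000
  top 7b → 0x7 → sum [RR]
  rd@[24:22]=0x1 ⇒ bx
  rs@[21:19]=0x3 ⇒ dx

bx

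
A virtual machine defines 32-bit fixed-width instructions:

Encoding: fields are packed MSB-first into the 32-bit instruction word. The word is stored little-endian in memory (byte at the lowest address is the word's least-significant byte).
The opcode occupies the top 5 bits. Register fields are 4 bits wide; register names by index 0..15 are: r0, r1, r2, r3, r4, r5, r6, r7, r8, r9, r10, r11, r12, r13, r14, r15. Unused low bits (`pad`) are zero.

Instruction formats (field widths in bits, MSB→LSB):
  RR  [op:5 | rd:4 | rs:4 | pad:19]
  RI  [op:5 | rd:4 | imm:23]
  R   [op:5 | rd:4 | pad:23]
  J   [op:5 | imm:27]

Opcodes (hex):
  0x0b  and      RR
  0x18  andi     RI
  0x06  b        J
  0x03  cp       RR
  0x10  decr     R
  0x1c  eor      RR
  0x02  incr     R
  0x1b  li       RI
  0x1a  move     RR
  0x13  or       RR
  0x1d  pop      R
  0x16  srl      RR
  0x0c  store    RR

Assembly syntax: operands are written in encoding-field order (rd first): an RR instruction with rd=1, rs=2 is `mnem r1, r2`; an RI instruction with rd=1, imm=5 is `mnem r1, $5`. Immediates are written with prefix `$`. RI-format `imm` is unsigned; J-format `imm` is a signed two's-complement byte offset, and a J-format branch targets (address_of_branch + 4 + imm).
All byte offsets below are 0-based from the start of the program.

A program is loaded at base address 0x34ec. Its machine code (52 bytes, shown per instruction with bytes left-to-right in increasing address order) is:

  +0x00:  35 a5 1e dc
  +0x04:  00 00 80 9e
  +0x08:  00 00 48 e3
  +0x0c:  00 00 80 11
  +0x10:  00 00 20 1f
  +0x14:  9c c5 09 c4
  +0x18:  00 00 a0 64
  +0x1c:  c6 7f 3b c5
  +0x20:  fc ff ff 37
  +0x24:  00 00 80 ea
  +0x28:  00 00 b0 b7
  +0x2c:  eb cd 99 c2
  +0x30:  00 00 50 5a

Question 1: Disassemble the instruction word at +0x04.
@+04  little-endian(00 00 80 9e) = 0x9e800000
  opcode bits[31:27]=0x13: or/RR
  rd: (w>>23)&0xf=0xd → r13
  rs: (w>>19)&0xf=0x0 → r0

or r13, r0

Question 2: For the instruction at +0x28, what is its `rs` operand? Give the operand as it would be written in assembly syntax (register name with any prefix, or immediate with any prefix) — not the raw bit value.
r6

[28] 00 00 b0 b7 → 0xb7b00000
  top 5b → 0x16 → srl [RR]
  [26:23] rd=15 = r15
  [22:19] rs=6 = r6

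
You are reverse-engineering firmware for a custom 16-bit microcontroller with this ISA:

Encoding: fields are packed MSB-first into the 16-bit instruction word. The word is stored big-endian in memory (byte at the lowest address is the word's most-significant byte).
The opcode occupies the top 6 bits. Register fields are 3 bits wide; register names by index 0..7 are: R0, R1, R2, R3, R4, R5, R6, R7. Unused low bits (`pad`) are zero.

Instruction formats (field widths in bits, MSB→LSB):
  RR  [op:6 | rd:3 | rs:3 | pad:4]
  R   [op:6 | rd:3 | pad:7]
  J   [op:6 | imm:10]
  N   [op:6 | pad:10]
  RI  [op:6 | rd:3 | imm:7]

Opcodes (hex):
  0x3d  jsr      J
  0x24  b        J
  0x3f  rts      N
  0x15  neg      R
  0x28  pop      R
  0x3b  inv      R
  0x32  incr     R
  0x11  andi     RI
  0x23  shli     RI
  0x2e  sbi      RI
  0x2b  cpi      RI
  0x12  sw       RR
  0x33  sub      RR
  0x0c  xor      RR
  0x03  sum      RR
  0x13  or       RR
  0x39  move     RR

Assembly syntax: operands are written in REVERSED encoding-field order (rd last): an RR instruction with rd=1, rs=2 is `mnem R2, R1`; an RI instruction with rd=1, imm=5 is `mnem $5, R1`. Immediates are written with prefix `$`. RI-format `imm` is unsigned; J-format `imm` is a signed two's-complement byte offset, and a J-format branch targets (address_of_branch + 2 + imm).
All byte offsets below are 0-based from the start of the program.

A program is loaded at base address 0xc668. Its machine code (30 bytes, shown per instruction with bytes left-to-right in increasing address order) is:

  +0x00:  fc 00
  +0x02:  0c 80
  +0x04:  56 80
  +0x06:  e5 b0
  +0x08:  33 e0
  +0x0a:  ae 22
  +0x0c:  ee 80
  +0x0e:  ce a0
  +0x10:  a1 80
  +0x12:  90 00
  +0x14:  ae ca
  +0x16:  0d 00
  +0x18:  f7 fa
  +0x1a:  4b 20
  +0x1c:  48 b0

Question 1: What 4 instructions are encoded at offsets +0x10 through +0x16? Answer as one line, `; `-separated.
pop R3; b $0; cpi $74, R5; sum R0, R2

+0x10: a1 80 ⇒ word 0xa180 (big)
  opcode bits[15:10]=0x28: pop/R
  rd: (w>>7)&0x7=0x3 → R3
+0x12: 90 00 ⇒ word 0x9000 (big)
  opcode bits[15:10]=0x24: b/J
  imm: (w>>0)&0x3ff=0x0 → $0
+0x14: ae ca ⇒ word 0xaeca (big)
  opcode bits[15:10]=0x2b: cpi/RI
  rd: (w>>7)&0x7=0x5 → R5
  imm: (w>>0)&0x7f=0x4a → $74
+0x16: 0d 00 ⇒ word 0x0d00 (big)
  opcode bits[15:10]=0x3: sum/RR
  rd: (w>>7)&0x7=0x2 → R2
  rs: (w>>4)&0x7=0x0 → R0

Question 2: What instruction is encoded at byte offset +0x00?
rts

off 0x00: read fc 00 as big → 0xfc00
  top 6b → 0x3f → rts [N]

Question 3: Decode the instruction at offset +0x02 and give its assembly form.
sum R0, R1

+0x02: 0c 80 ⇒ word 0x0c80 (big)
  op=0x0c80>>10=0x3 ⇒ sum (RR)
  rd: (w>>7)&0x7=0x1 → R1
  rs: (w>>4)&0x7=0x0 → R0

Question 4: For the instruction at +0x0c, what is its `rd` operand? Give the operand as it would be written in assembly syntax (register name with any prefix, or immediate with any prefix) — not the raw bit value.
@+0c  big-endian(ee 80) = 0xee80
  top 6b → 0x3b → inv [R]
  [9:7] rd=5 = R5

R5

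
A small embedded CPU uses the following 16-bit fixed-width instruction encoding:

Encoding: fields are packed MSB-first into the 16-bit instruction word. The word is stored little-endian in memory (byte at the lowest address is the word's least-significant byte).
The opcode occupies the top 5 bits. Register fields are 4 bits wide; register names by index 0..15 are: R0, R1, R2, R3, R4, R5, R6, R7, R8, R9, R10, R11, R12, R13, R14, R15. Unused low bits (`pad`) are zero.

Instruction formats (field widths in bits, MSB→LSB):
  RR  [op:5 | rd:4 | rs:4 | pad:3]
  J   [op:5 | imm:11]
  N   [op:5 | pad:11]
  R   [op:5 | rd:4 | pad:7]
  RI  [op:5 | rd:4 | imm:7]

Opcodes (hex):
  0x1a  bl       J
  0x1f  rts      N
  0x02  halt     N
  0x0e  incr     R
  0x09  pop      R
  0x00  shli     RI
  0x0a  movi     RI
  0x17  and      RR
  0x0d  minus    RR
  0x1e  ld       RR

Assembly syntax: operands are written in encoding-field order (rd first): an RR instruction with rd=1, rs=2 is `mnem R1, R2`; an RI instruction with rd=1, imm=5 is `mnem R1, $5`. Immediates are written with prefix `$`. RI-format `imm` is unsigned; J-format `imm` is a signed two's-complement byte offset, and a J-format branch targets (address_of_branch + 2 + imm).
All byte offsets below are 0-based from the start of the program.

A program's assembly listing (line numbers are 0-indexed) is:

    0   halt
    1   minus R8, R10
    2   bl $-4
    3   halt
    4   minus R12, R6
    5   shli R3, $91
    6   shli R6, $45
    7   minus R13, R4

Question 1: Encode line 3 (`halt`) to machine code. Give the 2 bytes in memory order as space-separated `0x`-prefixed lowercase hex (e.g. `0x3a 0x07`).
3. halt fields op=0x2:5|pad=0:11 → word 1000h → 00 10

0x00 0x10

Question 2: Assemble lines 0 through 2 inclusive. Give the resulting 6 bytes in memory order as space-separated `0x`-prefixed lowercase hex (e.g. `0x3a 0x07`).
0x00 0x10 0x50 0x6c 0xfc 0xd7

0. halt fields op=0x2:5|pad=0:11 → word 1000h → 00 10
1. minus fields op=0xd:5|rd=8:4|rs=10:4|pad=0:3 → word 6c50h → 50 6c
2. bl fields op=0x1a:5|imm=-4:11 → word d7fch → fc d7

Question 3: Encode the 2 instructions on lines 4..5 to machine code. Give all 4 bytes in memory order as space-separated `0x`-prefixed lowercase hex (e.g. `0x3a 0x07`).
L4: minus op=0xd:5|rd=12:4|rs=6:4|pad=0:3 ⇒ 0x6e30 ⇒ little 30 6e
L5: shli op=0x0:5|rd=3:4|imm=91:7 ⇒ 0x01db ⇒ little db 01

0x30 0x6e 0xdb 0x01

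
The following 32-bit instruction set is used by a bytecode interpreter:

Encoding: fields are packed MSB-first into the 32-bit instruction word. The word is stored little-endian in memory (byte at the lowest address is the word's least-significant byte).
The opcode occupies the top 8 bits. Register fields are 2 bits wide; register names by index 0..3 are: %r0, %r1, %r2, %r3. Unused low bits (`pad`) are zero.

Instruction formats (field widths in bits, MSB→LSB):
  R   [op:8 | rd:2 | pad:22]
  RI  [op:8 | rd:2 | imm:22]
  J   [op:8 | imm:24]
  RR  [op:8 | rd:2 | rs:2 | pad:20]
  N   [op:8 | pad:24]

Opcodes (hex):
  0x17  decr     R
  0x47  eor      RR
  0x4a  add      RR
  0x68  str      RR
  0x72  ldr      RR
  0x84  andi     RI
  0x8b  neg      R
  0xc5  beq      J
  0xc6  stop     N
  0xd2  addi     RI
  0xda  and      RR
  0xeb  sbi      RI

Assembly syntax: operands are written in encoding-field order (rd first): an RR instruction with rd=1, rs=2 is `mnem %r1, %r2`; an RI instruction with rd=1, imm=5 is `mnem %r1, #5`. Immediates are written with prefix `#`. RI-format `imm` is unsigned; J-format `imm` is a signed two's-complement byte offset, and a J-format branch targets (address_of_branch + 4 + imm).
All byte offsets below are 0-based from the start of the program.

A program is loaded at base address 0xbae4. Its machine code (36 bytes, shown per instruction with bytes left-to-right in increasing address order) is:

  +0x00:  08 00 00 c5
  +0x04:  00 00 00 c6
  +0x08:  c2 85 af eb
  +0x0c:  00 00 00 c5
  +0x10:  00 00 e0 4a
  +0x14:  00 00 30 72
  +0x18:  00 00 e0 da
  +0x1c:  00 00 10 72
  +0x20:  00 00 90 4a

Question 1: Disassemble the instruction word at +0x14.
+0x14: 00 00 30 72 ⇒ word 0x72300000 (little)
  op=0x72300000>>24=0x72 ⇒ ldr (RR)
  rd: (w>>22)&0x3=0x0 → %r0
  rs: (w>>20)&0x3=0x3 → %r3

ldr %r0, %r3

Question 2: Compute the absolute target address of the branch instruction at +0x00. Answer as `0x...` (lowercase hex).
[00] 08 00 00 c5 → 0xc5000008
  op=0xc5000008>>24=0xc5 ⇒ beq (J)
  [23:0] imm=8 = #8
  target = base 0xbae4 + off 0x00 + 4 + imm 8 = 0xbaf0

0xbaf0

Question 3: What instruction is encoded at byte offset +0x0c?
beq #0

+0x0c: 00 00 00 c5 ⇒ word 0xc5000000 (little)
  top 8b → 0xc5 → beq [J]
  imm: (w>>0)&0xffffff=0x0 → #0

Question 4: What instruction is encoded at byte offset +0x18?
off 0x18: read 00 00 e0 da as little → 0xdae00000
  op=0xdae00000>>24=0xda ⇒ and (RR)
  [23:22] rd=3 = %r3
  [21:20] rs=2 = %r2

and %r3, %r2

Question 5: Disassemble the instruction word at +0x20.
add %r2, %r1

[20] 00 00 90 4a → 0x4a900000
  opcode bits[31:24]=0x4a: add/RR
  rd: (w>>22)&0x3=0x2 → %r2
  rs: (w>>20)&0x3=0x1 → %r1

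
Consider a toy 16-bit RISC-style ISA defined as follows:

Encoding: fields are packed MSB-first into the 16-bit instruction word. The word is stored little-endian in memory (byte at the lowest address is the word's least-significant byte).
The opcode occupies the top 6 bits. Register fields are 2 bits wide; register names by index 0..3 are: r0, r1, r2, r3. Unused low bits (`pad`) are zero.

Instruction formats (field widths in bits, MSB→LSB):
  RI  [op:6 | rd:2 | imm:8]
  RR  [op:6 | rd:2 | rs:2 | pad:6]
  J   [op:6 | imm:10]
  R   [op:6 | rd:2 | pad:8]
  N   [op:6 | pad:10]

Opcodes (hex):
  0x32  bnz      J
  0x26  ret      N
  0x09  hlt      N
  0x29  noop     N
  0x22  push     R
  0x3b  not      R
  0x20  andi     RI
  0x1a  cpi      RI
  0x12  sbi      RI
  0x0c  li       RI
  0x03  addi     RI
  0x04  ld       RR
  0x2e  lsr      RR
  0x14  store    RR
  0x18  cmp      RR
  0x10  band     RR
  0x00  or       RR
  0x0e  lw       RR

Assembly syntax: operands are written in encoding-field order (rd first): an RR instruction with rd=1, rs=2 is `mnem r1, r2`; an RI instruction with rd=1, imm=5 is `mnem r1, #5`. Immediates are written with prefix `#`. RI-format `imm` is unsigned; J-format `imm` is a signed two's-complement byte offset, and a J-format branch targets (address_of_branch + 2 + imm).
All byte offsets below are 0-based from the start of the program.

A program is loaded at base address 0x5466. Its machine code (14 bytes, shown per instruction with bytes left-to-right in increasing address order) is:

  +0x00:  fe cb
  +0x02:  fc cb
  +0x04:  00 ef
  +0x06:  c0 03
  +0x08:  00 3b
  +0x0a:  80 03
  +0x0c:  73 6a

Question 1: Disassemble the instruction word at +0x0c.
cpi r2, #115

off 0x0c: read 73 6a as little → 0x6a73
  top 6b → 0x1a → cpi [RI]
  rd: (w>>8)&0x3=0x2 → r2
  imm: (w>>0)&0xff=0x73 → #115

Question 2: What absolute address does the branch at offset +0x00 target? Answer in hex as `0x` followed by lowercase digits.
0x5466

+0x00: fe cb ⇒ word 0xcbfe (little)
  top 6b → 0x32 → bnz [J]
  [9:0] imm=1022 (s10→-2) = #-2
  target = base 0x5466 + off 0x00 + 2 + imm -2 = 0x5466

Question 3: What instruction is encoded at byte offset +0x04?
[04] 00 ef → 0xef00
  top 6b → 0x3b → not [R]
  [9:8] rd=3 = r3

not r3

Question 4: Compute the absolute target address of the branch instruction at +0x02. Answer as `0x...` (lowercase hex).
0x5466

[02] fc cb → 0xcbfc
  op=0xcbfc>>10=0x32 ⇒ bnz (J)
  imm@[9:0]=0x3fc (s10→-4) ⇒ #-4
  target = base 0x5466 + off 0x02 + 2 + imm -4 = 0x5466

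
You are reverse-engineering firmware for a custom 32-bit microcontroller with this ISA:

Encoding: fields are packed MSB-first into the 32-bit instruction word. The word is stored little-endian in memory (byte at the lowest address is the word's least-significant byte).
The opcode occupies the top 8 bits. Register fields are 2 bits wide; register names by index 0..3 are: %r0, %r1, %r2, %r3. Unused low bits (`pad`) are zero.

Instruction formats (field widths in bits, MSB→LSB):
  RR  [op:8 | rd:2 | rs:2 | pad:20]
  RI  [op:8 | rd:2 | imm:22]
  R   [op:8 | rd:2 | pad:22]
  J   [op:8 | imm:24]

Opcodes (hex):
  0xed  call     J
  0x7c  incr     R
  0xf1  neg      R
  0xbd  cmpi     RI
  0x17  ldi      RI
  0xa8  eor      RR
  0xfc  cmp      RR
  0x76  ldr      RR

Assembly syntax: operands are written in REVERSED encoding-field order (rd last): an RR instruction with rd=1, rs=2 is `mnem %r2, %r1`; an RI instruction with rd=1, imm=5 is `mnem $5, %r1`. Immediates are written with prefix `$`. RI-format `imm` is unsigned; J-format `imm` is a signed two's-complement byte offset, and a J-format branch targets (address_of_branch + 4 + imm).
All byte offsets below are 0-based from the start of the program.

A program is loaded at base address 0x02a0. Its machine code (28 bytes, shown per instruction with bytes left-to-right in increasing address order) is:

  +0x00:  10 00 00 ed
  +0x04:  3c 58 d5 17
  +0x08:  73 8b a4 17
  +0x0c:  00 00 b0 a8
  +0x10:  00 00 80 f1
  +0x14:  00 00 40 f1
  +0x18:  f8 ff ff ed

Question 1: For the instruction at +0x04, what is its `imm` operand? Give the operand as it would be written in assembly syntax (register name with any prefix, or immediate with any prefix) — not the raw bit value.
$1398844

+0x04: 3c 58 d5 17 ⇒ word 0x17d5583c (little)
  top 8b → 0x17 → ldi [RI]
  rd: (w>>22)&0x3=0x3 → %r3
  imm: (w>>0)&0x3fffff=0x15583c → $1398844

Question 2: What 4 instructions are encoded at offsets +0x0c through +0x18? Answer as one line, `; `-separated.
[0c] 00 00 b0 a8 → 0xa8b00000
  opcode bits[31:24]=0xa8: eor/RR
  rd@[23:22]=0x2 ⇒ %r2
  rs@[21:20]=0x3 ⇒ %r3
[10] 00 00 80 f1 → 0xf1800000
  opcode bits[31:24]=0xf1: neg/R
  rd@[23:22]=0x2 ⇒ %r2
[14] 00 00 40 f1 → 0xf1400000
  opcode bits[31:24]=0xf1: neg/R
  rd@[23:22]=0x1 ⇒ %r1
[18] f8 ff ff ed → 0xedfffff8
  opcode bits[31:24]=0xed: call/J
  imm@[23:0]=0xfffff8 (s24→-8) ⇒ $-8

eor %r3, %r2; neg %r2; neg %r1; call $-8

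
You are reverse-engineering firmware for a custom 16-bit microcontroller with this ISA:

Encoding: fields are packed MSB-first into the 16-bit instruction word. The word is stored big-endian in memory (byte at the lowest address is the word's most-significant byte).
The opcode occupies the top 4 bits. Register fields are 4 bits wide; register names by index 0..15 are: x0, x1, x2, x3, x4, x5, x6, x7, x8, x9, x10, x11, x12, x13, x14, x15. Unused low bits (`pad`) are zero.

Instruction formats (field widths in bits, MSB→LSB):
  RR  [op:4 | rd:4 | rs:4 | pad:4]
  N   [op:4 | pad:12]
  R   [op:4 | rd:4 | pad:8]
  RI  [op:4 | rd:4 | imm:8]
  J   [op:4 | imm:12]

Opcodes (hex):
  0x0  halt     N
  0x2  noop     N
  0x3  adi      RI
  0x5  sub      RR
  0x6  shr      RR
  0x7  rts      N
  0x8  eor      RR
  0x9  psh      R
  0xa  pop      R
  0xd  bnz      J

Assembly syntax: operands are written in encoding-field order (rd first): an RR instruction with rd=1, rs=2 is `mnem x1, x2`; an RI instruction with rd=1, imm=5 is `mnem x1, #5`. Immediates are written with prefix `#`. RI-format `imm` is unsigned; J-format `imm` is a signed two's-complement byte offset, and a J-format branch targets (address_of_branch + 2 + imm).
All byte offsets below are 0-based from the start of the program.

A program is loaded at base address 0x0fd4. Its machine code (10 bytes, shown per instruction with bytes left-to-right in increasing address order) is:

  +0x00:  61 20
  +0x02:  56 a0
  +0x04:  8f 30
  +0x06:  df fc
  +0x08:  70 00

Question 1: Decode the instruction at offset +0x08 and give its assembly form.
rts

off 0x08: read 70 00 as big → 0x7000
  op=0x7000>>12=0x7 ⇒ rts (N)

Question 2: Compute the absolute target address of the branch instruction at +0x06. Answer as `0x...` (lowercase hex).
+0x06: df fc ⇒ word 0xdffc (big)
  top 4b → 0xd → bnz [J]
  [11:0] imm=4092 (s12→-4) = #-4
  target = base 0x0fd4 + off 0x06 + 2 + imm -4 = 0x0fd8

0x0fd8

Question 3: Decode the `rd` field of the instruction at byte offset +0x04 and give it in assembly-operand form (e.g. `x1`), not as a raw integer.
+0x04: 8f 30 ⇒ word 0x8f30 (big)
  op=0x8f30>>12=0x8 ⇒ eor (RR)
  rd@[11:8]=0xf ⇒ x15
  rs@[7:4]=0x3 ⇒ x3

x15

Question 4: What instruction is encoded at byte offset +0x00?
off 0x00: read 61 20 as big → 0x6120
  opcode bits[15:12]=0x6: shr/RR
  rd@[11:8]=0x1 ⇒ x1
  rs@[7:4]=0x2 ⇒ x2

shr x1, x2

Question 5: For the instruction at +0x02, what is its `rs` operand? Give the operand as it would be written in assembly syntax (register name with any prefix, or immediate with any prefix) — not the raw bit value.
x10

+0x02: 56 a0 ⇒ word 0x56a0 (big)
  opcode bits[15:12]=0x5: sub/RR
  rd: (w>>8)&0xf=0x6 → x6
  rs: (w>>4)&0xf=0xa → x10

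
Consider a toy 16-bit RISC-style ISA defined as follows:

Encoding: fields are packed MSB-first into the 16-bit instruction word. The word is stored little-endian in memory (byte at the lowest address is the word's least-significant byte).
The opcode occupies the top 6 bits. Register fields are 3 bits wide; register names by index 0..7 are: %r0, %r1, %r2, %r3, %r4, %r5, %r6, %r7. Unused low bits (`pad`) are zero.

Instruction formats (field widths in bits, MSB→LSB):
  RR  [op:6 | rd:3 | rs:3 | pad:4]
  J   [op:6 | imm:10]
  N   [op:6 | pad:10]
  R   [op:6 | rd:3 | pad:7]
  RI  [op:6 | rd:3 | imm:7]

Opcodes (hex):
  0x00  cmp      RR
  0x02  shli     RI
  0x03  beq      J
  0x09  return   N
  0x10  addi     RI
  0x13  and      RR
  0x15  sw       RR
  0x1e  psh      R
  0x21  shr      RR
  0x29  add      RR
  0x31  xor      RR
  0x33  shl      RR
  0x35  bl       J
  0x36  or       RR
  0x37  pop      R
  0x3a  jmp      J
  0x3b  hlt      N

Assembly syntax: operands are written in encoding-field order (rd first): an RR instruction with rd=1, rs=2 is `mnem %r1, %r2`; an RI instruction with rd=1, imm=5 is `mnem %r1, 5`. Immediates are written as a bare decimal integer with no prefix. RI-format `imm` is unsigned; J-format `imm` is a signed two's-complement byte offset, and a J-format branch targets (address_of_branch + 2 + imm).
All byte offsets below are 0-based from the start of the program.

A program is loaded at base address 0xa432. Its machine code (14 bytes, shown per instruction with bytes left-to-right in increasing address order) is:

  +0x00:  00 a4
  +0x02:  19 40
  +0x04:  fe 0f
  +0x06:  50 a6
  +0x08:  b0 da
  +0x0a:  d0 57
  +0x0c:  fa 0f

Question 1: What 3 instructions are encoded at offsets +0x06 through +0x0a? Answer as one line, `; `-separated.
add %r4, %r5; or %r5, %r3; sw %r7, %r5

@+06  little-endian(50 a6) = 0xa650
  top 6b → 0x29 → add [RR]
  rd: (w>>7)&0x7=0x4 → %r4
  rs: (w>>4)&0x7=0x5 → %r5
@+08  little-endian(b0 da) = 0xdab0
  top 6b → 0x36 → or [RR]
  rd: (w>>7)&0x7=0x5 → %r5
  rs: (w>>4)&0x7=0x3 → %r3
@+0a  little-endian(d0 57) = 0x57d0
  top 6b → 0x15 → sw [RR]
  rd: (w>>7)&0x7=0x7 → %r7
  rs: (w>>4)&0x7=0x5 → %r5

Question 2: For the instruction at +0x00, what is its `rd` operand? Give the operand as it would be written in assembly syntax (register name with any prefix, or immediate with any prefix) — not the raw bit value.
%r0

off 0x00: read 00 a4 as little → 0xa400
  op=0xa400>>10=0x29 ⇒ add (RR)
  rd: (w>>7)&0x7=0x0 → %r0
  rs: (w>>4)&0x7=0x0 → %r0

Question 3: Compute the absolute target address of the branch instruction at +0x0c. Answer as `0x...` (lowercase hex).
0xa43a

[0c] fa 0f → 0x0ffa
  op=0x0ffa>>10=0x3 ⇒ beq (J)
  imm: (w>>0)&0x3ff=0x3fa (s10→-6) → -6
  target = base 0xa432 + off 0x0c + 2 + imm -6 = 0xa43a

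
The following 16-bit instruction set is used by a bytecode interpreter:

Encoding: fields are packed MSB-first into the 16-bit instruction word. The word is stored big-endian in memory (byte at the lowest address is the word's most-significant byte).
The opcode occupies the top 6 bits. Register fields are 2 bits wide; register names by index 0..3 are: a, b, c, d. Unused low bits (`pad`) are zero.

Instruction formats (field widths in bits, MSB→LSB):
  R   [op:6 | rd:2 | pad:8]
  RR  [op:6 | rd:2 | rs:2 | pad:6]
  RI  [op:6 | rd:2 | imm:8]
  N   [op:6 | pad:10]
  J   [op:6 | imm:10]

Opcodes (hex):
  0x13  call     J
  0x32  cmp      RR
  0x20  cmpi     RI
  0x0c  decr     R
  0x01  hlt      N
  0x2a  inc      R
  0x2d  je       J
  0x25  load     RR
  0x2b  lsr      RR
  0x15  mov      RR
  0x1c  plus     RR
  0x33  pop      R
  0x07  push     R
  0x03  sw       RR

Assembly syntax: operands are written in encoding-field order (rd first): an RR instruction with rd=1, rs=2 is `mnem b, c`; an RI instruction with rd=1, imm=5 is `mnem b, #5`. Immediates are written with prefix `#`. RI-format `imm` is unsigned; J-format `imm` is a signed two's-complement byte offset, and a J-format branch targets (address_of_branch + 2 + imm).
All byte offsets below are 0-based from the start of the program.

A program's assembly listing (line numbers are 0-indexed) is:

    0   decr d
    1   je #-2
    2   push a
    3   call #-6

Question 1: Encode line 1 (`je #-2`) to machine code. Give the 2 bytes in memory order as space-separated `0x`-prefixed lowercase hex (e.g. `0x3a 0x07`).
0xb7 0xfe

1. je fields op=0x2d:6|imm=-2:10 → word b7feh → b7 fe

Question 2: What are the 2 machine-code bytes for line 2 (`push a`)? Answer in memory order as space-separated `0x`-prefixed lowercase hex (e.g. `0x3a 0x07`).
0x1c 0x00

L2: push op=0x7:6|rd=0:2|pad=0:8 ⇒ 0x1c00 ⇒ big 1c 00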